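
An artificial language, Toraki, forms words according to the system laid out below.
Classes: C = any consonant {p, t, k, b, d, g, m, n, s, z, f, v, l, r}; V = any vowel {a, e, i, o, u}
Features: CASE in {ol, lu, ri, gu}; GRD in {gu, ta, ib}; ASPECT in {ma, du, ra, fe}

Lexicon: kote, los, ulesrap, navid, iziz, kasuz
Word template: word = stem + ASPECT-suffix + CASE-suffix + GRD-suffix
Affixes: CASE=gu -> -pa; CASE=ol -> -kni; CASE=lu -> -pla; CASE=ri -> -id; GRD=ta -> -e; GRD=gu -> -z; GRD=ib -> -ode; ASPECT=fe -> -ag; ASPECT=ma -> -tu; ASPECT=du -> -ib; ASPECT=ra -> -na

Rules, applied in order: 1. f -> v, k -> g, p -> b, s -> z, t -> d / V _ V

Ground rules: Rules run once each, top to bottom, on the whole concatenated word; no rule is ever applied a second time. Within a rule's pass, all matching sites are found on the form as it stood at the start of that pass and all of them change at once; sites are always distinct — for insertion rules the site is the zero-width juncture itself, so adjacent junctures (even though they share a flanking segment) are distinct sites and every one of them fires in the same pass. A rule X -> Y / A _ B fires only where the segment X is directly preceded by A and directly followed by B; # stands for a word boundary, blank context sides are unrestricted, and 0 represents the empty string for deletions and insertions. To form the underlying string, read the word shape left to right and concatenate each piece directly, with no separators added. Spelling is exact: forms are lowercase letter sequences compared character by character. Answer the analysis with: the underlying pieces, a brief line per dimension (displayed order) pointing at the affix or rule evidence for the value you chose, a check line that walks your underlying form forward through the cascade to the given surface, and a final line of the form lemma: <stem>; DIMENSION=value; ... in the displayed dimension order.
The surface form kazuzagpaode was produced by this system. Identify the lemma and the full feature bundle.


underlying: kasuz-ag-pa-ode
CASE=gu - signalled by the affix -pa
GRD=ib - signalled by the affix -ode
ASPECT=fe - signalled by the affix -ag
check: kasuzagpaode -> kazuzagpaode
lemma: kasuz; CASE=gu; GRD=ib; ASPECT=fe


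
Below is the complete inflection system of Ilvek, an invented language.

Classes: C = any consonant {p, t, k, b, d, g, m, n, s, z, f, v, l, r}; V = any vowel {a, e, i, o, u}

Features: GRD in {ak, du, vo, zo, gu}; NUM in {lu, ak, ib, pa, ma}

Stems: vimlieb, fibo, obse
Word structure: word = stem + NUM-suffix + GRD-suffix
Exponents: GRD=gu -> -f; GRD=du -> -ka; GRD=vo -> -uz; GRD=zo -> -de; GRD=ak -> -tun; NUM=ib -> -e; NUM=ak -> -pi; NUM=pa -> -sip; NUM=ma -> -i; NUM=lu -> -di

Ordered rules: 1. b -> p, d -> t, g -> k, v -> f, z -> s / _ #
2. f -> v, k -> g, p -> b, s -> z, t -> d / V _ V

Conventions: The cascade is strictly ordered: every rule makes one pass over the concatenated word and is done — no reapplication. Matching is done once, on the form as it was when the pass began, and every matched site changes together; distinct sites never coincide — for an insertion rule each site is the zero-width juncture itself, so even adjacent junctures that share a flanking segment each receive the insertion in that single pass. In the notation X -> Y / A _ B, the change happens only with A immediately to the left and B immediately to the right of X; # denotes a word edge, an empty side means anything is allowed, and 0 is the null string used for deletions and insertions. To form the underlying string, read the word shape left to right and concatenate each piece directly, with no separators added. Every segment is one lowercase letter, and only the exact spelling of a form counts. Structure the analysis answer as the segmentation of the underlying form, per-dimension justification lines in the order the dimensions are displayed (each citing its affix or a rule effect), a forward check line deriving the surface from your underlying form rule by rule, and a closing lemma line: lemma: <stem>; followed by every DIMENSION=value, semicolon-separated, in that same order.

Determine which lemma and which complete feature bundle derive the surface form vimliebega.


underlying: vimlieb-e-ka
GRD=du - signalled by the affix -ka
NUM=ib - signalled by the affix -e
check: vimliebeka -> vimliebeka -> vimliebega
lemma: vimlieb; GRD=du; NUM=ib


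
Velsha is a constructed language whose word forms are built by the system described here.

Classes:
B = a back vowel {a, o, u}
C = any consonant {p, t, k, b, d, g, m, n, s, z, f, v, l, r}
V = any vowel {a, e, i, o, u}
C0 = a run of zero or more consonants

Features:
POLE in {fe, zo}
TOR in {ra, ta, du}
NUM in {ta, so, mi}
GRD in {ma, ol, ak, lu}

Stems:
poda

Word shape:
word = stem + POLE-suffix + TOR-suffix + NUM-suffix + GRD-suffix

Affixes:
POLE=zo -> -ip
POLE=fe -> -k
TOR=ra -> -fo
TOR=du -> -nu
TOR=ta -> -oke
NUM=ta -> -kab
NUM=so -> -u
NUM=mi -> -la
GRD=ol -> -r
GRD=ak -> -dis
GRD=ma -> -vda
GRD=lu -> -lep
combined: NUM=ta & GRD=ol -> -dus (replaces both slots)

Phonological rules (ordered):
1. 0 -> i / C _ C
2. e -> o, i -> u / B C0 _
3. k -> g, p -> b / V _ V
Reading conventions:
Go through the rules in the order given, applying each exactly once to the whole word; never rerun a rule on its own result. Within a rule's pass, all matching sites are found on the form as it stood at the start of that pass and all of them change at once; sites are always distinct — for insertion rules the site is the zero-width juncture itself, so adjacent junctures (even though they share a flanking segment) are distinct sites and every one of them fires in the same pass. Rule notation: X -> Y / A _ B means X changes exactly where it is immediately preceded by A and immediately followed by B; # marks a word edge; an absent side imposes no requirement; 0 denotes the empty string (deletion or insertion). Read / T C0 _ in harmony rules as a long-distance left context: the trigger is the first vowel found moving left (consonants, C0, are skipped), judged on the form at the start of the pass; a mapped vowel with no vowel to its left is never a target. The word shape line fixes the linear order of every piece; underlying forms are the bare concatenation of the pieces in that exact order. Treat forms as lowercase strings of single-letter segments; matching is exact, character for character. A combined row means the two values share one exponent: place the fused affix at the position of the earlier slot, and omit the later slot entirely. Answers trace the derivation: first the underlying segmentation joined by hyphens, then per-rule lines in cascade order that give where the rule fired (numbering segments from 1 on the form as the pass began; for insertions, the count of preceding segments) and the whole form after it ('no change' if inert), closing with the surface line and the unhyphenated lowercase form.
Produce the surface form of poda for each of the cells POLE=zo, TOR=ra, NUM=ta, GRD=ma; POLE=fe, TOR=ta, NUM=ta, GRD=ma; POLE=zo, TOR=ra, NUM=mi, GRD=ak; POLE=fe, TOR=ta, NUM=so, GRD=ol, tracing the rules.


cell POLE=zo, TOR=ra, NUM=ta, GRD=ma:
underlying: poda-ip-fo-kab-vda
1. 0 -> i / C _ C: inserts after position(s) 6, 11, 12: podaipifokabivida
2. e -> o, i -> u / B C0 _: fires at position(s) 5, 13: podaupifokabuvida
3. k -> g, p -> b / V _ V: fires at position(s) 6, 10: podaubifogabuvida
surface: podaubifogabuvida

cell POLE=fe, TOR=ta, NUM=ta, GRD=ma:
underlying: poda-k-oke-kab-vda
1. 0 -> i / C _ C: inserts after position(s) 11, 12: podakokekabivida
2. e -> o, i -> u / B C0 _: fires at position(s) 8, 12: podakokokabuvida
3. k -> g, p -> b / V _ V: fires at position(s) 5, 7, 9: podagogogabuvida
surface: podagogogabuvida

cell POLE=zo, TOR=ra, NUM=mi, GRD=ak:
underlying: poda-ip-fo-la-dis
1. 0 -> i / C _ C: inserts after position(s) 6: podaipifoladis
2. e -> o, i -> u / B C0 _: fires at position(s) 5, 13: podaupifoladus
3. k -> g, p -> b / V _ V: fires at position(s) 6: podaubifoladus
surface: podaubifoladus

cell POLE=fe, TOR=ta, NUM=so, GRD=ol:
underlying: poda-k-oke-u-r
1. 0 -> i / C _ C: no change
2. e -> o, i -> u / B C0 _: fires at position(s) 8: podakokour
3. k -> g, p -> b / V _ V: fires at position(s) 5, 7: podagogour
surface: podagogour


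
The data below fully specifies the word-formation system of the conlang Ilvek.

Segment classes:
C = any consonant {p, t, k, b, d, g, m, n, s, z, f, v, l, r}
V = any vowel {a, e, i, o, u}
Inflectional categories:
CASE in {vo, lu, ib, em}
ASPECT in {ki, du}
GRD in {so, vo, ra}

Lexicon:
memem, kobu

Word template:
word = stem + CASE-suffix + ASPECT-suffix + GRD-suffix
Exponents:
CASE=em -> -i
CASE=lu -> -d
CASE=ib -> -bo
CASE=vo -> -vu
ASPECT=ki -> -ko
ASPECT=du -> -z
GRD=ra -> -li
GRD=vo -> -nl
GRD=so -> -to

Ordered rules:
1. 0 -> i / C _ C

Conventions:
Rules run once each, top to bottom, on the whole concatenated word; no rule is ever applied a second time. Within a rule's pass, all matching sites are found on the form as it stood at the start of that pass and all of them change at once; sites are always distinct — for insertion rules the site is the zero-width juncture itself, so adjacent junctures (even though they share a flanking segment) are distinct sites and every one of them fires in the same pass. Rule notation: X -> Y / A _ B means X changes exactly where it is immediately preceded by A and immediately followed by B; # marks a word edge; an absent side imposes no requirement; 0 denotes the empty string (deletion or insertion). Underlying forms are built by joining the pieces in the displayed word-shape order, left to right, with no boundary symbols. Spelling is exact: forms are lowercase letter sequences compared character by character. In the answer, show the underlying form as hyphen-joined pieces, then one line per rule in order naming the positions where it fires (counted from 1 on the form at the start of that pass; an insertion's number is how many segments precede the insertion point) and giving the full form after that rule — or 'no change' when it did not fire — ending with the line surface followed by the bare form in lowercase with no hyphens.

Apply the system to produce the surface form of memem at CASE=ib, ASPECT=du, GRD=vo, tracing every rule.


underlying: memem-bo-z-nl
1. 0 -> i / C _ C: inserts after position(s) 5, 8, 9: mememibozinil
surface: mememibozinil


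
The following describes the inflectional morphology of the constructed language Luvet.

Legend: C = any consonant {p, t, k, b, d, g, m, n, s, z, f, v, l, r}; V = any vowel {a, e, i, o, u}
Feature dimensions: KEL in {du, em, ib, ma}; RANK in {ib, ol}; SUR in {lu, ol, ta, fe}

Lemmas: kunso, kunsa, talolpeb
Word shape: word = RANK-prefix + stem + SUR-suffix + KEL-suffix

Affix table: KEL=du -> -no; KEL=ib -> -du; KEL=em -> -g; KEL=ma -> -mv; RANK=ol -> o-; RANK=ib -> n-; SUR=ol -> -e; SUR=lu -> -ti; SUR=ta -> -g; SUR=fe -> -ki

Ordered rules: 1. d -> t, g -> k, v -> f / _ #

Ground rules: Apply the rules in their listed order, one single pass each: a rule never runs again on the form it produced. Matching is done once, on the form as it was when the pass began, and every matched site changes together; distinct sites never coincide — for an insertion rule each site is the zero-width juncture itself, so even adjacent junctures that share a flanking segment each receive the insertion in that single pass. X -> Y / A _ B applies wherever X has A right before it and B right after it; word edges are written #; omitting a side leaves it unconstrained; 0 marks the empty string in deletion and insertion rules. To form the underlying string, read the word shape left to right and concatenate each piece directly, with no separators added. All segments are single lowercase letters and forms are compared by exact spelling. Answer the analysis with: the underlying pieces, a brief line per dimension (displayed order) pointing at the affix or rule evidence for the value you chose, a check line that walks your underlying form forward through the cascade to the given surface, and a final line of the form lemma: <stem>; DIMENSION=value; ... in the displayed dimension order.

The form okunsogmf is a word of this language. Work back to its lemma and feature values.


underlying: o-kunso-g-mv
KEL=ma - signalled by the affix -mv
RANK=ol - signalled by the affix o-
SUR=ta - signalled by the affix -g
check: okunsogmv -> okunsogmf
lemma: kunso; KEL=ma; RANK=ol; SUR=ta


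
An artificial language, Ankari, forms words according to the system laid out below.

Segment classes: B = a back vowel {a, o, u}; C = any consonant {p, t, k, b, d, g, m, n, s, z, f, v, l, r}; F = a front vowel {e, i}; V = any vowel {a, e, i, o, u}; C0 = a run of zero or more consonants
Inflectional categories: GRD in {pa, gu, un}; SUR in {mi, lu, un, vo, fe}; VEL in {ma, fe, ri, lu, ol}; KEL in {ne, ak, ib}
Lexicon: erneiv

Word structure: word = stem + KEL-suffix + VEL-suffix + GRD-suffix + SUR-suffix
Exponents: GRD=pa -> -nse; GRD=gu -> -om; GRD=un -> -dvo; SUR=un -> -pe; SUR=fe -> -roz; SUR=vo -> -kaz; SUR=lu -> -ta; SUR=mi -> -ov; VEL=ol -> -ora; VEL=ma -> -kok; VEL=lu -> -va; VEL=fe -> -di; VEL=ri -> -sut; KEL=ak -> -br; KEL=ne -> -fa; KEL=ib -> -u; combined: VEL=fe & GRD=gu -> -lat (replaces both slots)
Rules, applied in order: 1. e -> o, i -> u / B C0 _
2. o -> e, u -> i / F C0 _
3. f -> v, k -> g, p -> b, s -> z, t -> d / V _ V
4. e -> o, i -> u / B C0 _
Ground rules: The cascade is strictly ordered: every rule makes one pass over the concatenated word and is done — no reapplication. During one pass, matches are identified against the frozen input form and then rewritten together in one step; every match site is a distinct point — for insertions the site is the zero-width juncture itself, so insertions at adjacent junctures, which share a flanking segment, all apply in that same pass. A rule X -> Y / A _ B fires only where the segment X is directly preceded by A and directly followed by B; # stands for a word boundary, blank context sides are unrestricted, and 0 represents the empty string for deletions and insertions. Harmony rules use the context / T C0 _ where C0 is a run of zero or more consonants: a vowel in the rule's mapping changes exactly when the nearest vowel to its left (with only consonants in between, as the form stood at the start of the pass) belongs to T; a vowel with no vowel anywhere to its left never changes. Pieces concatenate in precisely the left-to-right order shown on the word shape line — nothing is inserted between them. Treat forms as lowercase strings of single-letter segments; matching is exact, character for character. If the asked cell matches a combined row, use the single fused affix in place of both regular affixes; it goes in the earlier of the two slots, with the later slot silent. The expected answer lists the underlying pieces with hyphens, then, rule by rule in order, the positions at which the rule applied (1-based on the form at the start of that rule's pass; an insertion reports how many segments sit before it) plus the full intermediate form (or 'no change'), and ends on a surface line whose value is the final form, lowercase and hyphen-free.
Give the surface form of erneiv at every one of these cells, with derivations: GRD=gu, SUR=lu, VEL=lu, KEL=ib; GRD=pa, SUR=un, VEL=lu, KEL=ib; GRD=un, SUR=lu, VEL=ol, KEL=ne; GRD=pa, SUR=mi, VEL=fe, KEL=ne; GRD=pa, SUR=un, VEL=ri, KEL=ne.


cell GRD=gu, SUR=lu, VEL=lu, KEL=ib:
underlying: erneiv-u-va-om-ta
1. e -> o, i -> u / B C0 _: no change
2. o -> e, u -> i / F C0 _: fires at position(s) 7: erneivivaomta
3. f -> v, k -> g, p -> b, s -> z, t -> d / V _ V: no change
4. e -> o, i -> u / B C0 _: no change
surface: erneivivaomta

cell GRD=pa, SUR=un, VEL=lu, KEL=ib:
underlying: erneiv-u-va-nse-pe
1. e -> o, i -> u / B C0 _: fires at position(s) 12: erneivuvansope
2. o -> e, u -> i / F C0 _: fires at position(s) 7: erneivivansope
3. f -> v, k -> g, p -> b, s -> z, t -> d / V _ V: fires at position(s) 13: erneivivansobe
4. e -> o, i -> u / B C0 _: fires at position(s) 14: erneivivansobo
surface: erneivivansobo

cell GRD=un, SUR=lu, VEL=ol, KEL=ne:
underlying: erneiv-fa-ora-dvo-ta
1. e -> o, i -> u / B C0 _: no change
2. o -> e, u -> i / F C0 _: no change
3. f -> v, k -> g, p -> b, s -> z, t -> d / V _ V: fires at position(s) 15: erneivfaoradvoda
4. e -> o, i -> u / B C0 _: no change
surface: erneivfaoradvoda

cell GRD=pa, SUR=mi, VEL=fe, KEL=ne:
underlying: erneiv-fa-di-nse-ov
1. e -> o, i -> u / B C0 _: fires at position(s) 10: erneivfadunseov
2. o -> e, u -> i / F C0 _: fires at position(s) 14: erneivfadunseev
3. f -> v, k -> g, p -> b, s -> z, t -> d / V _ V: no change
4. e -> o, i -> u / B C0 _: fires at position(s) 13: erneivfadunsoev
surface: erneivfadunsoev

cell GRD=pa, SUR=un, VEL=ri, KEL=ne:
underlying: erneiv-fa-sut-nse-pe
1. e -> o, i -> u / B C0 _: fires at position(s) 14: erneivfasutnsope
2. o -> e, u -> i / F C0 _: no change
3. f -> v, k -> g, p -> b, s -> z, t -> d / V _ V: fires at position(s) 9, 15: erneivfazutnsobe
4. e -> o, i -> u / B C0 _: fires at position(s) 16: erneivfazutnsobo
surface: erneivfazutnsobo


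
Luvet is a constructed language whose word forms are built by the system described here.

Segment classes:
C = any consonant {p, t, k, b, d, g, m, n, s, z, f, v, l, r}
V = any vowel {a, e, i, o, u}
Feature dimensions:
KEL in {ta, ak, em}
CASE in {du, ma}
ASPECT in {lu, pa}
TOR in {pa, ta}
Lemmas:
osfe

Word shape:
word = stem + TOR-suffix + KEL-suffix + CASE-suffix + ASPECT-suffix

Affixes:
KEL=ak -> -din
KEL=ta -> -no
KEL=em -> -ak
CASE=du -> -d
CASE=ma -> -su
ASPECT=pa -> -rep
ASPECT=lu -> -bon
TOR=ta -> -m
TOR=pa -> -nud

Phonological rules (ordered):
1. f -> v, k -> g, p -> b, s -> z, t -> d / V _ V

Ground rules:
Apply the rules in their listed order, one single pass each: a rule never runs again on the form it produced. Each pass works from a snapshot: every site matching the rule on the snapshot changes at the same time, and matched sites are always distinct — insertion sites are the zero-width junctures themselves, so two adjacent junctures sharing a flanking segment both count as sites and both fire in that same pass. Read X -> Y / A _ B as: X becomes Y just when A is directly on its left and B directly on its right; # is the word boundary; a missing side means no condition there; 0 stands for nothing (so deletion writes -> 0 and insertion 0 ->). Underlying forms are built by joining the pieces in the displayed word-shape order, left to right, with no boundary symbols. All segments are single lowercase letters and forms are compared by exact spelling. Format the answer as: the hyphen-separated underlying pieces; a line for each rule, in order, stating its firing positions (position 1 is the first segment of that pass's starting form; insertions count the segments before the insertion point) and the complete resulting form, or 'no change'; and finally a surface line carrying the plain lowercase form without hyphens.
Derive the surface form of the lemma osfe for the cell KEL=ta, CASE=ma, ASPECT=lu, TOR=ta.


underlying: osfe-m-no-su-bon
1. f -> v, k -> g, p -> b, s -> z, t -> d / V _ V: fires at position(s) 8: osfemnozubon
surface: osfemnozubon


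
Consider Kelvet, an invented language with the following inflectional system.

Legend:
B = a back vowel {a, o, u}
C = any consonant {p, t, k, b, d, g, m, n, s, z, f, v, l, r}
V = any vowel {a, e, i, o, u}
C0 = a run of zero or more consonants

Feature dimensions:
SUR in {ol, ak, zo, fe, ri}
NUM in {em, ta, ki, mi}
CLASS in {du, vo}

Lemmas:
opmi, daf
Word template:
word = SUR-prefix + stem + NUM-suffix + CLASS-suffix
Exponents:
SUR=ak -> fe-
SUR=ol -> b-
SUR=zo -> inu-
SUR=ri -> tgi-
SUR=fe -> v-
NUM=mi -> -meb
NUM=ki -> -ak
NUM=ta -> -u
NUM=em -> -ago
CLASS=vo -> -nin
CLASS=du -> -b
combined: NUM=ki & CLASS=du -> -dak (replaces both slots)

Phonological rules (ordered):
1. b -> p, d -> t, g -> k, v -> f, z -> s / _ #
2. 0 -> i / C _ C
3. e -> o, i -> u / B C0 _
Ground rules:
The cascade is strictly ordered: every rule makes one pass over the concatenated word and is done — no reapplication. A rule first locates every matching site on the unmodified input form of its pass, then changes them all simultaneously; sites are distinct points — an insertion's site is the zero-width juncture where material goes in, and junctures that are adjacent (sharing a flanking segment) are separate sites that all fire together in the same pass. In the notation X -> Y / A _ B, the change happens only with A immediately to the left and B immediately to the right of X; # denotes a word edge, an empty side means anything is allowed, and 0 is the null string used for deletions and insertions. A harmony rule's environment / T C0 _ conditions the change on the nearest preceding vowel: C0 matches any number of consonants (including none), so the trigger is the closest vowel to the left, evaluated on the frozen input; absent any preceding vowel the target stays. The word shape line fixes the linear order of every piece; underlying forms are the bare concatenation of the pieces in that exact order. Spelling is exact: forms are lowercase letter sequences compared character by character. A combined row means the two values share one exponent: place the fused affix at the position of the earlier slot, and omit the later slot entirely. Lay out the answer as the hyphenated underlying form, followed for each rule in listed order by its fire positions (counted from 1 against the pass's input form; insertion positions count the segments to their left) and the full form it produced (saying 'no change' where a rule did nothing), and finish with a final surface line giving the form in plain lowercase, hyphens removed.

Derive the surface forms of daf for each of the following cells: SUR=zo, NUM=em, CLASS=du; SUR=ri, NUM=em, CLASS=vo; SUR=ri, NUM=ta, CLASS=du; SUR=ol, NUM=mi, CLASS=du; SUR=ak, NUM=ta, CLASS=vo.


cell SUR=zo, NUM=em, CLASS=du:
underlying: inu-daf-ago-b
1. b -> p, d -> t, g -> k, v -> f, z -> s / _ #: fires at position(s) 10: inudafagop
2. 0 -> i / C _ C: no change
3. e -> o, i -> u / B C0 _: no change
surface: inudafagop

cell SUR=ri, NUM=em, CLASS=vo:
underlying: tgi-daf-ago-nin
1. b -> p, d -> t, g -> k, v -> f, z -> s / _ #: no change
2. 0 -> i / C _ C: inserts after position(s) 1: tigidafagonin
3. e -> o, i -> u / B C0 _: fires at position(s) 12: tigidafagonun
surface: tigidafagonun

cell SUR=ri, NUM=ta, CLASS=du:
underlying: tgi-daf-u-b
1. b -> p, d -> t, g -> k, v -> f, z -> s / _ #: fires at position(s) 8: tgidafup
2. 0 -> i / C _ C: inserts after position(s) 1: tigidafup
3. e -> o, i -> u / B C0 _: no change
surface: tigidafup

cell SUR=ol, NUM=mi, CLASS=du:
underlying: b-daf-meb-b
1. b -> p, d -> t, g -> k, v -> f, z -> s / _ #: fires at position(s) 8: bdafmebp
2. 0 -> i / C _ C: inserts after position(s) 1, 4, 7: bidafimebip
3. e -> o, i -> u / B C0 _: fires at position(s) 6: bidafumebip
surface: bidafumebip

cell SUR=ak, NUM=ta, CLASS=vo:
underlying: fe-daf-u-nin
1. b -> p, d -> t, g -> k, v -> f, z -> s / _ #: no change
2. 0 -> i / C _ C: no change
3. e -> o, i -> u / B C0 _: fires at position(s) 8: fedafunun
surface: fedafunun


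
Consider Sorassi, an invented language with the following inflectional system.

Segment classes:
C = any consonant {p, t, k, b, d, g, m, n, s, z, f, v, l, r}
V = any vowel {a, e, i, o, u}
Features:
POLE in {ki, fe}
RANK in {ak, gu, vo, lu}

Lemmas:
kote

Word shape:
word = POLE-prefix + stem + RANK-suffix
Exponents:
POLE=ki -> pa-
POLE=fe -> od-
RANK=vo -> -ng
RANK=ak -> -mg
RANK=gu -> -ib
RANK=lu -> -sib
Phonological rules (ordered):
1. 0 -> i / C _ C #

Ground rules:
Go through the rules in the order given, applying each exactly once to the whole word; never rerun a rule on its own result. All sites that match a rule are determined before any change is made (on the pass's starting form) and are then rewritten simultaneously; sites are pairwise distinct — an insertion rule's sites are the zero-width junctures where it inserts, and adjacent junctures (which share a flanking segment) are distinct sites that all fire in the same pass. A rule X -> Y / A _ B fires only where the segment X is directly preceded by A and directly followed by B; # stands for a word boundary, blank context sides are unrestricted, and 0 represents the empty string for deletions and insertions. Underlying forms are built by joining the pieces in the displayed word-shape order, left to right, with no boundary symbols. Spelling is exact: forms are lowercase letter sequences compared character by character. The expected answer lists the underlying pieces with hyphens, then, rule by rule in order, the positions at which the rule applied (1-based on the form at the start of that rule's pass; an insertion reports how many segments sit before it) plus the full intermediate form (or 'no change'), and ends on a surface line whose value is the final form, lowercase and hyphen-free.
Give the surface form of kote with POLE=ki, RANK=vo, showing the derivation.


underlying: pa-kote-ng
1. 0 -> i / C _ C #: inserts after position(s) 7: pakotenig
surface: pakotenig


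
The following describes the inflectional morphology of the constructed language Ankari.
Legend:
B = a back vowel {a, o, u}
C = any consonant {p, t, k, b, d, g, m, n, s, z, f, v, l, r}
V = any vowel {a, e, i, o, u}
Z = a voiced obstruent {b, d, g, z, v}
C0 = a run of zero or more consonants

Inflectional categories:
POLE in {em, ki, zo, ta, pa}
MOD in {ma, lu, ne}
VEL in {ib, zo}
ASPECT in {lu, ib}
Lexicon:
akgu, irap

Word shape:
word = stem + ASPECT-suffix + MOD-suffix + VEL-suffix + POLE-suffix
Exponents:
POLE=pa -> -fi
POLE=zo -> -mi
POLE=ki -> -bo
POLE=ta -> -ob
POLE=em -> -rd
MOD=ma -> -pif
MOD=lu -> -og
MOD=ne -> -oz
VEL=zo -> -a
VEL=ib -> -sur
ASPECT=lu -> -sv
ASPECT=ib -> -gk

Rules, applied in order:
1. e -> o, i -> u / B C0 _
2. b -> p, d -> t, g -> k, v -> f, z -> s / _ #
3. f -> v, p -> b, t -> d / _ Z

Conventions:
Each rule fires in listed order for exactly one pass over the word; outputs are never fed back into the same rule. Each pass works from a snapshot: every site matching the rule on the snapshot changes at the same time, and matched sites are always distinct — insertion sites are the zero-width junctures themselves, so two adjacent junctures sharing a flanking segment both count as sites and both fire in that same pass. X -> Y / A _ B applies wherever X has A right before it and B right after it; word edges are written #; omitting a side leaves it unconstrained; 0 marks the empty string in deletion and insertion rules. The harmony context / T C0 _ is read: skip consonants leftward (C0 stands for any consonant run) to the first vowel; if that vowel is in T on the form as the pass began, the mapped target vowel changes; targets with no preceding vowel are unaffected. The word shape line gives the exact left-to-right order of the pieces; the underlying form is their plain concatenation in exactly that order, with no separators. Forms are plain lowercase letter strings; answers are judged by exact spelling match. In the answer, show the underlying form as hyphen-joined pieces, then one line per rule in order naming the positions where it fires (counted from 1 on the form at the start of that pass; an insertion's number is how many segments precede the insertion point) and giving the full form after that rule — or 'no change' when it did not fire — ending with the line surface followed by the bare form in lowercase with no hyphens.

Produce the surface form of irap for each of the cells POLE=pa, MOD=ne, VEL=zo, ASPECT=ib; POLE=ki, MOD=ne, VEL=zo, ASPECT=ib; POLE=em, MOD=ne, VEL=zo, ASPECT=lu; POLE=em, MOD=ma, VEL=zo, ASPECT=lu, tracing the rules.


cell POLE=pa, MOD=ne, VEL=zo, ASPECT=ib:
underlying: irap-gk-oz-a-fi
1. e -> o, i -> u / B C0 _: fires at position(s) 11: irapgkozafu
2. b -> p, d -> t, g -> k, v -> f, z -> s / _ #: no change
3. f -> v, p -> b, t -> d / _ Z: fires at position(s) 4: irabgkozafu
surface: irabgkozafu

cell POLE=ki, MOD=ne, VEL=zo, ASPECT=ib:
underlying: irap-gk-oz-a-bo
1. e -> o, i -> u / B C0 _: no change
2. b -> p, d -> t, g -> k, v -> f, z -> s / _ #: no change
3. f -> v, p -> b, t -> d / _ Z: fires at position(s) 4: irabgkozabo
surface: irabgkozabo

cell POLE=em, MOD=ne, VEL=zo, ASPECT=lu:
underlying: irap-sv-oz-a-rd
1. e -> o, i -> u / B C0 _: no change
2. b -> p, d -> t, g -> k, v -> f, z -> s / _ #: fires at position(s) 11: irapsvozart
3. f -> v, p -> b, t -> d / _ Z: no change
surface: irapsvozart

cell POLE=em, MOD=ma, VEL=zo, ASPECT=lu:
underlying: irap-sv-pif-a-rd
1. e -> o, i -> u / B C0 _: fires at position(s) 8: irapsvpufard
2. b -> p, d -> t, g -> k, v -> f, z -> s / _ #: fires at position(s) 12: irapsvpufart
3. f -> v, p -> b, t -> d / _ Z: no change
surface: irapsvpufart


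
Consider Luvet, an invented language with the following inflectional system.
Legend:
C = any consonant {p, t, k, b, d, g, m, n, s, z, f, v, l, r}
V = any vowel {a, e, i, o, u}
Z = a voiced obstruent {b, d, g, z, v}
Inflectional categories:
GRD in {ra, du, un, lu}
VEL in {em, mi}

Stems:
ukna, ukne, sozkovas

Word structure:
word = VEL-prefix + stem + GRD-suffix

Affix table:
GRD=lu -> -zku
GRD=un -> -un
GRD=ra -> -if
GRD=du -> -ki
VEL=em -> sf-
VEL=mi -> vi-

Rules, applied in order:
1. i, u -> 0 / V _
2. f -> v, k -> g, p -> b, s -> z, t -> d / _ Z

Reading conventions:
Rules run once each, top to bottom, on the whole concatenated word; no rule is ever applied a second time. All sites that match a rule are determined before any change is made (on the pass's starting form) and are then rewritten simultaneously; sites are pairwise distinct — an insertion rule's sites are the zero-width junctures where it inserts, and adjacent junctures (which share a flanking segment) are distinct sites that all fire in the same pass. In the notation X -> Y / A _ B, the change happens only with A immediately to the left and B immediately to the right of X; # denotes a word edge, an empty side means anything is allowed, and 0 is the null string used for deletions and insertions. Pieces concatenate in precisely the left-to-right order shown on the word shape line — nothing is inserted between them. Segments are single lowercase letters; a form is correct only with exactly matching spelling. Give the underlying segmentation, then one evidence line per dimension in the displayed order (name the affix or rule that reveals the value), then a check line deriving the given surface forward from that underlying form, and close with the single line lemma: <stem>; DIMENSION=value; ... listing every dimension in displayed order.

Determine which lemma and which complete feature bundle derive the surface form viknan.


underlying: vi-ukna-un
GRD=un - signalled by the affix -un
VEL=mi - signalled by the affix vi-
check: viuknaun -> viknan -> viknan
lemma: ukna; GRD=un; VEL=mi


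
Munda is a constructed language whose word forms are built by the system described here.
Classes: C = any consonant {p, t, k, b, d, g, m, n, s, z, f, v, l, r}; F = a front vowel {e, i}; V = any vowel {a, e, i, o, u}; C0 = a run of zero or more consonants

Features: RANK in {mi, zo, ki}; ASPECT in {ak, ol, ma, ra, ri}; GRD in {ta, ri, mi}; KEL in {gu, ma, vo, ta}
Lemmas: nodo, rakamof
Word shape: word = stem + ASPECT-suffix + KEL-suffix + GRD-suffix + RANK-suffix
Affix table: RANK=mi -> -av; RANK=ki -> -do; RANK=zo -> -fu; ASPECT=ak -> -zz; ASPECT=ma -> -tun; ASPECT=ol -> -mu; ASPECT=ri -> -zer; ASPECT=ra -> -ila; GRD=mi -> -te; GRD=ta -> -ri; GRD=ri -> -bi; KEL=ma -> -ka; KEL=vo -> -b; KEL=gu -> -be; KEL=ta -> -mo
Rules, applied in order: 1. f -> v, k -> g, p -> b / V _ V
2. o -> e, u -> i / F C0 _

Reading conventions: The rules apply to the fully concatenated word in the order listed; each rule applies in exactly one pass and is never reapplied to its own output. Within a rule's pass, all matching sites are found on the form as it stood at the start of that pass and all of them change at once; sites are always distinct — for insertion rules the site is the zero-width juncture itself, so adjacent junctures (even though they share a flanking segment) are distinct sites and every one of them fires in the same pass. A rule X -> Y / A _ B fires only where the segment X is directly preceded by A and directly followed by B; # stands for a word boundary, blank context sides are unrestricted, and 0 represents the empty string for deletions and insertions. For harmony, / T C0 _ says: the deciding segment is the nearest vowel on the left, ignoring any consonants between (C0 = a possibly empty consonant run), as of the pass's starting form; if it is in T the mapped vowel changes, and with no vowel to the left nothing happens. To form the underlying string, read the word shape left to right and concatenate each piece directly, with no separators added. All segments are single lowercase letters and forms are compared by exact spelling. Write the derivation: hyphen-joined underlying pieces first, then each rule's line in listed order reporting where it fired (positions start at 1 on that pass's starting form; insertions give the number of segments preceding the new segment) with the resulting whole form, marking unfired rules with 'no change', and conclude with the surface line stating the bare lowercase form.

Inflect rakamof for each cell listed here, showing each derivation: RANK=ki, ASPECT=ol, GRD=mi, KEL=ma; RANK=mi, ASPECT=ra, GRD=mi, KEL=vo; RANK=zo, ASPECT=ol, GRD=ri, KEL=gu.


cell RANK=ki, ASPECT=ol, GRD=mi, KEL=ma:
underlying: rakamof-mu-ka-te-do
1. f -> v, k -> g, p -> b / V _ V: fires at position(s) 3, 10: ragamofmugatedo
2. o -> e, u -> i / F C0 _: fires at position(s) 15: ragamofmugatede
surface: ragamofmugatede

cell RANK=mi, ASPECT=ra, GRD=mi, KEL=vo:
underlying: rakamof-ila-b-te-av
1. f -> v, k -> g, p -> b / V _ V: fires at position(s) 3, 7: ragamovilabteav
2. o -> e, u -> i / F C0 _: no change
surface: ragamovilabteav

cell RANK=zo, ASPECT=ol, GRD=ri, KEL=gu:
underlying: rakamof-mu-be-bi-fu
1. f -> v, k -> g, p -> b / V _ V: fires at position(s) 3, 14: ragamofmubebivu
2. o -> e, u -> i / F C0 _: fires at position(s) 15: ragamofmubebivi
surface: ragamofmubebivi


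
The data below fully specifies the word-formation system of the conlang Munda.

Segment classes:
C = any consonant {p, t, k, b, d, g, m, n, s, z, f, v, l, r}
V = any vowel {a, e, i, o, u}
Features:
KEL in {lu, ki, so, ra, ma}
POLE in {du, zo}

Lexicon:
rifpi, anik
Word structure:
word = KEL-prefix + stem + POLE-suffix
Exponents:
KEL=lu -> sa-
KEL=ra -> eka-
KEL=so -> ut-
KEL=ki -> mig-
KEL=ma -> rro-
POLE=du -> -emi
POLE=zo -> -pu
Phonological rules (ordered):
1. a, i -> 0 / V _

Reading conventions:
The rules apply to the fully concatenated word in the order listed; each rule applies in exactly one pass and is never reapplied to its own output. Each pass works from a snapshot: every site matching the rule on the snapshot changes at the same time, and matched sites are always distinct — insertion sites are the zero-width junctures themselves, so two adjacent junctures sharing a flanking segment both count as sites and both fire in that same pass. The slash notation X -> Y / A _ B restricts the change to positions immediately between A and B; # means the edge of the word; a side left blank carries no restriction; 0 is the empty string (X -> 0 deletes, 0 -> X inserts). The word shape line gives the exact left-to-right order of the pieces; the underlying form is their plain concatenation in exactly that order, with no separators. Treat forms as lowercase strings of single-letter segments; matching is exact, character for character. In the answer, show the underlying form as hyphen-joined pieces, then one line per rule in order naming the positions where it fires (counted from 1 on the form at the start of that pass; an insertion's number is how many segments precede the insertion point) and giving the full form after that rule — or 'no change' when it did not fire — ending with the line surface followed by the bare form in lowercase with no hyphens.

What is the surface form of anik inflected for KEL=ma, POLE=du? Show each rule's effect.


underlying: rro-anik-emi
1. a, i -> 0 / V _: fires at position(s) 4: rronikemi
surface: rronikemi


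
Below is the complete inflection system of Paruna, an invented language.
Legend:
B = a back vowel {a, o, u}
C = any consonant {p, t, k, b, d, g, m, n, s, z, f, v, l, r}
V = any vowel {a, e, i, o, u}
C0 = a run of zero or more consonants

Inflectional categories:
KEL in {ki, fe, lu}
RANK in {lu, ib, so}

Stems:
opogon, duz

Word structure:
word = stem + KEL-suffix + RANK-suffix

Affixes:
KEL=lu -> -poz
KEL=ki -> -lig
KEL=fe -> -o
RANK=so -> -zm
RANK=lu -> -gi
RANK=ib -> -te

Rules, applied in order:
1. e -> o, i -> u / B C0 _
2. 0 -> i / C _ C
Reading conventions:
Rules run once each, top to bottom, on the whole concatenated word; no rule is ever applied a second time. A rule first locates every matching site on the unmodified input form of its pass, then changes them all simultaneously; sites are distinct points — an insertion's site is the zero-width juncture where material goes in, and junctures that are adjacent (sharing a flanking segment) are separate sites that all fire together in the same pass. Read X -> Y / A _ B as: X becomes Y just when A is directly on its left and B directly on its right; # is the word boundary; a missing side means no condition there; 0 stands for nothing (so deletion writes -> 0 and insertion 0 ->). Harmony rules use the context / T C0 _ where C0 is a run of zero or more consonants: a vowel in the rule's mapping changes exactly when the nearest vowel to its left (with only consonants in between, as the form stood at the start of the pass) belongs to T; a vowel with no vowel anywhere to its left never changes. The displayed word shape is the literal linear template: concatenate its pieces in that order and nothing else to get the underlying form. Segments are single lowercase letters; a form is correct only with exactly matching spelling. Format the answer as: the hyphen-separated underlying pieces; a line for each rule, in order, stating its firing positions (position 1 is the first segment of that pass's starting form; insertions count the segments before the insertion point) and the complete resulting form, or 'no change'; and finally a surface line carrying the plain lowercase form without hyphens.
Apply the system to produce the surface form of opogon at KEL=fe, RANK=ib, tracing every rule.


underlying: opogon-o-te
1. e -> o, i -> u / B C0 _: fires at position(s) 9: opogonoto
2. 0 -> i / C _ C: no change
surface: opogonoto


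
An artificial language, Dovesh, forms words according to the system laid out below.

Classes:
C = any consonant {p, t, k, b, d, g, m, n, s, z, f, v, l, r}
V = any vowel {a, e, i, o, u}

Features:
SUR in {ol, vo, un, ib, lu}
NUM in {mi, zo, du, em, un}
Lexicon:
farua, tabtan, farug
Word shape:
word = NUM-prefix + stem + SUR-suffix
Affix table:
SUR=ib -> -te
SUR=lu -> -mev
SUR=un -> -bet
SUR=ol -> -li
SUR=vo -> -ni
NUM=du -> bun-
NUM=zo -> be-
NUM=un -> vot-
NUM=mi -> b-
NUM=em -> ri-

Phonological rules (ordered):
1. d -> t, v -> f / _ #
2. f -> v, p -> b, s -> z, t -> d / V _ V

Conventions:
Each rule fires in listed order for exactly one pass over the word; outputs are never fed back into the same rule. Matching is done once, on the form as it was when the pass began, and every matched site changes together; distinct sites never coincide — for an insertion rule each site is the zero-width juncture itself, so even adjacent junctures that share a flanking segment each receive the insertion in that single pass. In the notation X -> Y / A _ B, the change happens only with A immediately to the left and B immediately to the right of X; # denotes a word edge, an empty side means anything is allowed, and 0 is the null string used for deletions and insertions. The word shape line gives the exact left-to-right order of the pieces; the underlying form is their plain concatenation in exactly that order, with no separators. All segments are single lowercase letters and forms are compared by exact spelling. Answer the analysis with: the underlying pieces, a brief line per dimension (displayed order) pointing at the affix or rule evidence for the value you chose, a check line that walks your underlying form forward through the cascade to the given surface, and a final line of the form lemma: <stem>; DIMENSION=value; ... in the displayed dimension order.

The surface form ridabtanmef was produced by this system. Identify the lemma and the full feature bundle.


underlying: ri-tabtan-mev
SUR=lu - signalled by the affix -mev
NUM=em - signalled by the affix ri-
check: ritabtanmev -> ritabtanmef -> ridabtanmef
lemma: tabtan; SUR=lu; NUM=em
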